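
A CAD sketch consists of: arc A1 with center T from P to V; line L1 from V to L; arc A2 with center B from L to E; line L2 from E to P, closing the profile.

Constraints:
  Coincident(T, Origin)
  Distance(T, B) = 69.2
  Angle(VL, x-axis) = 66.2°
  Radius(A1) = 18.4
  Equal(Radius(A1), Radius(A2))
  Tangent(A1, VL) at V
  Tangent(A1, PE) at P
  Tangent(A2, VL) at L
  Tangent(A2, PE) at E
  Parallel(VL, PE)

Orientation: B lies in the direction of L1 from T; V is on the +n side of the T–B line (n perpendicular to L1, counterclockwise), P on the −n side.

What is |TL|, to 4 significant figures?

71.60

The slot axis is L1's direction at 66.2°, so u = (cos 66.2°, sin 66.2°) = (0.4035, 0.9150) and n = (−sin 66.2°, cos 66.2°) = (-0.9150, 0.4035). T is at the origin and B lies 69.2 along u from T, so B = 69.2·u = (27.93, 63.32). Tangency of A1 to both parallel lines with radius 18.4 puts V and P at T ± 18.4·n: V = (-16.84, 7.425), P = (16.84, -7.425). Equal radii place L and E the same way about B: L = B + 18.4·n = (11.09, 70.74), E = B − 18.4·n = (44.76, 55.89). Then |TL| = |L − T| = 71.60.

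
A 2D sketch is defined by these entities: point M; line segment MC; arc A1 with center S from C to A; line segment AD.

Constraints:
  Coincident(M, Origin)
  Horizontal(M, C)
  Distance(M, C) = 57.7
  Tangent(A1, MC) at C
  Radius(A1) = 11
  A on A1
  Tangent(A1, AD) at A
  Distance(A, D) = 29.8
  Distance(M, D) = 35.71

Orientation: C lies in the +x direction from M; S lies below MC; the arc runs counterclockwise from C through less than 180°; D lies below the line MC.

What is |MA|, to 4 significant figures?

50.57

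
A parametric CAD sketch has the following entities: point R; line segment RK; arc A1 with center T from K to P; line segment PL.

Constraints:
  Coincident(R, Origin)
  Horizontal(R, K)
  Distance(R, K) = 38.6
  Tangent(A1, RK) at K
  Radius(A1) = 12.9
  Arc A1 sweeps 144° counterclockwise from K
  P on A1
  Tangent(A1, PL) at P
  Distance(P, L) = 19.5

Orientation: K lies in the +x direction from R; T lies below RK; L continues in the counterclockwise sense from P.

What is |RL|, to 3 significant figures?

58.3

R is at the origin; R and K share the same y with |RK| = 38.6 and K on the +x side, so K = (38.6, 0.00). The tangent condition forces TK to be normal to RK, so T = K + (0, -12.9) = (38.6, -12.9). On A1, K sits at bearing 90° from T; a 144° counterclockwise sweep puts P at bearing 234°, so P = T + 12.9·(cos 234°, sin 234°) = (31.0, -23.3). Tangency of A1 to PL means the radius TP is perpendicular to PL, so PL runs along (−sin 234°, cos 234°); with |PL| = 19.5, L = (46.8, -34.8). Then |RL| = |L − R| = 58.3.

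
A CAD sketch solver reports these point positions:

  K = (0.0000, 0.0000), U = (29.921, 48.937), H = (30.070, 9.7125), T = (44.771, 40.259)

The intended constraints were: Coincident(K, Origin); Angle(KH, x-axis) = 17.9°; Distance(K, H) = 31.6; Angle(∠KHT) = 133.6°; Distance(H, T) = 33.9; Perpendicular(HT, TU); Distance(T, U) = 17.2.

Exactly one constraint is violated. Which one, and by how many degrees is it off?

Perpendicular(HT, TU) — off by 4.60°.

K = (0.00, 0.00) ✓; KH at 17.90° ✓; |KH| = 31.60 ✓; ∠KHT = 133.6° ✓; |HT| = 33.90 ✓; ∠(HT, TU) = 85.40° ✗; |TU| = 17.20 ✓.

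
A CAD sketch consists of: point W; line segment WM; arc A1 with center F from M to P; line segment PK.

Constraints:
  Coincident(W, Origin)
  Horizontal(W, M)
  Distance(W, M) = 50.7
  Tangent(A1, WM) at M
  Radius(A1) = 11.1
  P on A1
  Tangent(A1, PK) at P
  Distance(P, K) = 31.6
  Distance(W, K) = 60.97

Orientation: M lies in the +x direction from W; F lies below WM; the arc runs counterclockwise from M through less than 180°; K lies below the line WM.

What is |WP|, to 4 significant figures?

41.47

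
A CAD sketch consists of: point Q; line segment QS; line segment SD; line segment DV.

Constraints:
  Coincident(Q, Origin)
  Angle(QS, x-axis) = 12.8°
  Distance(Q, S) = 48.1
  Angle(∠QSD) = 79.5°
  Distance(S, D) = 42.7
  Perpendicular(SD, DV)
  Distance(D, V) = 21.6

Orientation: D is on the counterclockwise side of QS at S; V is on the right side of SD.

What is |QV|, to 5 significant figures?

76.798

∠QSD = 79.5°, so SD runs at 12.8° + (180° − 79.5°) = 113.30° from the x-axis; with |SD| = 42.7, D = S + 42.7·(cos 113.30°, sin 113.30°) = (30.015, 49.874). SD is perpendicular to DV; with |DV| = 21.6 on the right of SD, V = D + 21.6·(0.91845, 0.39555) = (49.853, 58.418). Then |QV| = |V − Q| = 76.798.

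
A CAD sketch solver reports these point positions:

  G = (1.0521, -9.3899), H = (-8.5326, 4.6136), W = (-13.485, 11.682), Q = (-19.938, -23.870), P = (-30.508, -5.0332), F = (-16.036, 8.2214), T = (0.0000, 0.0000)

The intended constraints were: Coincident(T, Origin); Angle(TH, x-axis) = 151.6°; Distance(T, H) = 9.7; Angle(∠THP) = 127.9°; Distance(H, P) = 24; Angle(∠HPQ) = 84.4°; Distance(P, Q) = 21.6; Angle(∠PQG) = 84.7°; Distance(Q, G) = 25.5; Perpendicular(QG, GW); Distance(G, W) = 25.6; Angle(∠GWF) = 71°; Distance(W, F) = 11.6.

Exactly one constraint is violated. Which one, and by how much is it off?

Distance(W, F) = 11.6 — off by 7.30.

T = (0.00, 0.00) ✓; TH at 151.6° ✓; |TH| = 9.700 ✓; ∠THP = 127.9° ✓; |HP| = 24.00 ✓; ∠HPQ = 84.40° ✓; |PQ| = 21.60 ✓; ∠PQG = 84.70° ✓; |QG| = 25.50 ✓; ∠(QG, GW) = 90.00° ✓; |GW| = 25.60 ✓; ∠GWF = 71.00° ✓; |WF| = 4.299 ✗.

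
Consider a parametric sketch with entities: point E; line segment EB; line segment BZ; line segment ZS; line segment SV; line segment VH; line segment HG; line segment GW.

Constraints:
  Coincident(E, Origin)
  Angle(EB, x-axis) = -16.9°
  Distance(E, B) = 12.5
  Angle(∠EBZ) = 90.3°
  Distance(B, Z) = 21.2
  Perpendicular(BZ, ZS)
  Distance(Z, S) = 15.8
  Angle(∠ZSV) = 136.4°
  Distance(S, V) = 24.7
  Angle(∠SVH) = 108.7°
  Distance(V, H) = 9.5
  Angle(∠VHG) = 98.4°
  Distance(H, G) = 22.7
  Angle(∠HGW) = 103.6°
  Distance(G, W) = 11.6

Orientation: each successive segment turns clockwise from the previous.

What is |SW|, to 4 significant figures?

10.55

∠VHG = 98.4° gives HG at -33.10° from the x-axis; with |HG| = 22.7, G = (3.798, -3.284). ∠HGW = 103.6° gives GW at -109.5° from the x-axis; with |GW| = 11.6, W = (-0.07423, -14.22). Then |SW| = |W − S| = 10.55.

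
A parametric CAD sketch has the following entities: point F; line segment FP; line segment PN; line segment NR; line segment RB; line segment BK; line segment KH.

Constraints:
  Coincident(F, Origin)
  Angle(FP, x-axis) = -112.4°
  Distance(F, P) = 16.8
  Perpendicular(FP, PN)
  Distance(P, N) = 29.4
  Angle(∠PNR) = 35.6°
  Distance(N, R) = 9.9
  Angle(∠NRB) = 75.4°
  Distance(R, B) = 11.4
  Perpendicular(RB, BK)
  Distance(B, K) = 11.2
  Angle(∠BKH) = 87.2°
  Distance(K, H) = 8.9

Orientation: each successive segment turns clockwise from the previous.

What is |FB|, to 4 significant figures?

27.71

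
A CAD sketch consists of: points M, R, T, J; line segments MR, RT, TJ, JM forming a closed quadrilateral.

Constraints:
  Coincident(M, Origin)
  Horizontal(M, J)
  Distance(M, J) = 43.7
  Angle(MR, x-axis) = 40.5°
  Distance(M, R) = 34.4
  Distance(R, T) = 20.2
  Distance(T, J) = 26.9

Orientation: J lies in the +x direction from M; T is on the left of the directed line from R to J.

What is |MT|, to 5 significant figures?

53.121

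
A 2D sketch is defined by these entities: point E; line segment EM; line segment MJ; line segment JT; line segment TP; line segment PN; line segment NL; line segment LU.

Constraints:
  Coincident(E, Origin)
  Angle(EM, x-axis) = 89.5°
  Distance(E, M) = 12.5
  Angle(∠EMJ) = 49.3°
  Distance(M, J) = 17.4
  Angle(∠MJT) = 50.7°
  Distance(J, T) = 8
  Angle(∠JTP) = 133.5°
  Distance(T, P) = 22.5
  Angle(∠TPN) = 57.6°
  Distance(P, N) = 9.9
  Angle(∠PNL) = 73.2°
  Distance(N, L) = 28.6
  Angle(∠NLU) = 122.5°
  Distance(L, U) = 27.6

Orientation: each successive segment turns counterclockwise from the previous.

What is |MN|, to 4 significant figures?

5.500

E is at the origin; EM runs at 89.5° with length 12.5, so M = (0.1091, 12.50). ∠EMJ = 49.3° gives MJ at -139.8° from the x-axis; with |MJ| = 17.4, J = (-13.18, 1.269). ∠MJT = 50.7° gives JT at -10.50° from the x-axis; with |JT| = 8.0, T = (-5.315, -0.1893). ∠JTP = 133.5° gives TP at 36.00° from the x-axis; with |TP| = 22.5, P = (12.89, 13.04). ∠TPN = 57.6° gives PN at 158.4° from the x-axis; with |PN| = 9.9, N = (3.683, 16.68). Then |MN| = |N − M| = 5.500.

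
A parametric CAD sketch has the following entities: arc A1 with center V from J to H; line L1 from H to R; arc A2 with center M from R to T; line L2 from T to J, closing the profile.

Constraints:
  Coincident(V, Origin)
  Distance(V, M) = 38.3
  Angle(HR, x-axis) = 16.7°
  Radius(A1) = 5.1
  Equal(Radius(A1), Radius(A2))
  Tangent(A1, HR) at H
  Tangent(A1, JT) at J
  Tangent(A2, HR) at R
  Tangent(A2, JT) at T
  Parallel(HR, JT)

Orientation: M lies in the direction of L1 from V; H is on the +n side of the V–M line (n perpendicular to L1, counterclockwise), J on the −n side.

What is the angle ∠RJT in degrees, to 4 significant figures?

14.91°

The slot axis is L1's direction at 16.7°, so u = (cos 16.7°, sin 16.7°) = (0.9578, 0.2874) and n = (−sin 16.7°, cos 16.7°) = (-0.2874, 0.9578). V is at the origin and M lies 38.3 along u from V, so M = 38.3·u = (36.68, 11.01). Tangency of A1 to both parallel lines with radius 5.1 puts H and J at V ± 5.1·n: H = (-1.466, 4.885), J = (1.466, -4.885). Equal radii place R and T the same way about M: R = M + 5.1·n = (35.22, 15.89), T = M − 5.1·n = (38.15, 6.121). Then cos ∠RJT = JR·JT / (|JR||JT|), giving 14.91°.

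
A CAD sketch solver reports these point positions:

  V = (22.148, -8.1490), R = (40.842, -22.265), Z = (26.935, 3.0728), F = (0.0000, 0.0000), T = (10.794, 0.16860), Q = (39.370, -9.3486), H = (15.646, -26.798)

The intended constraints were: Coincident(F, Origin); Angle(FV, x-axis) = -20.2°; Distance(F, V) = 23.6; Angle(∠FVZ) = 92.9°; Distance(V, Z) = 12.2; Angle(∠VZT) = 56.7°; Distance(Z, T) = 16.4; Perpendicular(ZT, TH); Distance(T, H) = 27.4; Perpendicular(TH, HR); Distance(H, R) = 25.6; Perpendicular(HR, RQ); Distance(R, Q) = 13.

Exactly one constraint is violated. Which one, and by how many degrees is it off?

Perpendicular(HR, RQ) — off by 3.70°.

F = (0.00, 0.00) ✓; FV at -20.20° ✓; |FV| = 23.60 ✓; ∠FVZ = 92.90° ✓; |VZ| = 12.20 ✓; ∠VZT = 56.70° ✓; |ZT| = 16.40 ✓; ∠(ZT, TH) = 90.00° ✓; |TH| = 27.40 ✓; ∠(TH, HR) = 90.00° ✓; |HR| = 25.60 ✓; ∠(HR, RQ) = 86.30° ✗; |RQ| = 13.00 ✓.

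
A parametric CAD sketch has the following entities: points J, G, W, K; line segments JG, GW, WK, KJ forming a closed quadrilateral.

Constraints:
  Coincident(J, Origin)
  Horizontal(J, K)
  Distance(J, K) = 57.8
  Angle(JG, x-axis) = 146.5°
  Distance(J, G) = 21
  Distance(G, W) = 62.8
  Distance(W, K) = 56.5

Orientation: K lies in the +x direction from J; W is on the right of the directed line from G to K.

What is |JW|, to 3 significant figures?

44.0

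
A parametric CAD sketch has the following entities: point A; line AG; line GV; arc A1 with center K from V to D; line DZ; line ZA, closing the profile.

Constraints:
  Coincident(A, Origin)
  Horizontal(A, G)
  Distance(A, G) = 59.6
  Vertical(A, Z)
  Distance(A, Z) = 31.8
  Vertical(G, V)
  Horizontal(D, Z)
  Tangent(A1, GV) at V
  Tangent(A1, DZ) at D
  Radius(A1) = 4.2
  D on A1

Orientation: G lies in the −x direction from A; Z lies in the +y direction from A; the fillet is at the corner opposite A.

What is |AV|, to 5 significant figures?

65.680

The virtual corner opposite A is at (-59.600, 31.800). The tangent condition forces KV to be normal to GV and the tangent condition forces KD to be normal to DZ, with radius 4.2, so the center K sits 4.2 in from both sides at K = (-55.400, 27.600). That places the tangent points at V = (-59.600, 27.600) on GV and D = (-55.400, 31.800) on DZ. Then |AV| = |V − A| = 65.680.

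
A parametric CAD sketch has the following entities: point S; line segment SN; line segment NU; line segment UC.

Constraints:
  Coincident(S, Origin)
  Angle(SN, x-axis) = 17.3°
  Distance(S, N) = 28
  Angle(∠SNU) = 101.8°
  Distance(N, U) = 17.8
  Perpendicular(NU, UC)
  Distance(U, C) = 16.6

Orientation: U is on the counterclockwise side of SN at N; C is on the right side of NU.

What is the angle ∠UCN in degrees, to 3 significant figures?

47.0°

S is at the origin; SN runs at 17.3° with length 28.0, so N = 28.0·(cos 17.3°, sin 17.3°) = (26.7, 8.33). ∠SNU = 101.8°, so NU runs at 17.3° + (180° − 101.8°) = 95.5° from the x-axis; with |NU| = 17.8, U = N + 17.8·(cos 95.5°, sin 95.5°) = (25.0, 26.0). The perpendicularity gives UC at right angles to NU; with |UC| = 16.6 on the right of NU, C = U + 16.6·(0.995, 0.0958) = (41.6, 27.6). Then cos ∠UCN = CU·CN / (|CU||CN|), giving 47.0°.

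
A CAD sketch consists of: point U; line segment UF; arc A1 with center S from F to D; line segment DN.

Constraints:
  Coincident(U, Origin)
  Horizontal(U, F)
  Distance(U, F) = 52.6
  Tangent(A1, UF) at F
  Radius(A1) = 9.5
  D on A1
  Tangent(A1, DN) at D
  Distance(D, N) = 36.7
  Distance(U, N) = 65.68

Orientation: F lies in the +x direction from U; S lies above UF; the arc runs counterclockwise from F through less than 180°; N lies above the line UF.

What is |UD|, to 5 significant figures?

62.703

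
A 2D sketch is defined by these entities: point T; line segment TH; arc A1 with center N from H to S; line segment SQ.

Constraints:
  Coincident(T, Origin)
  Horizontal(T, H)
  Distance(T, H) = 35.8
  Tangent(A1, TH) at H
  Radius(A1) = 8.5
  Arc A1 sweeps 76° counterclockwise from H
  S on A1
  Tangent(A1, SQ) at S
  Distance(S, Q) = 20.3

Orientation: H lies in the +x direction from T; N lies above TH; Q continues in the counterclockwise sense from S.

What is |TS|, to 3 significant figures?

44.5

A1 meets TH tangentially, so NH is at right angles to TH, so N = H + (0, 8.5) = (35.8, 8.50). On A1, H sits at bearing -90° from N; a 76° counterclockwise sweep puts S at bearing -14°, so S = N + 8.5·(cos -14°, sin -14°) = (44.0, 6.44). Then |TS| = |S − T| = 44.5.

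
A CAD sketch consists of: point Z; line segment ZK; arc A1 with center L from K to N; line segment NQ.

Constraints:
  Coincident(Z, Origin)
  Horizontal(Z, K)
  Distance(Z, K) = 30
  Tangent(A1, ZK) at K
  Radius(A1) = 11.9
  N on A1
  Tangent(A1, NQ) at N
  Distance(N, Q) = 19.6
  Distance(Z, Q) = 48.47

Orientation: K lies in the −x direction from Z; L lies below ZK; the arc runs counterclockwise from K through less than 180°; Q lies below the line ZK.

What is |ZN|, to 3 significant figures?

44.2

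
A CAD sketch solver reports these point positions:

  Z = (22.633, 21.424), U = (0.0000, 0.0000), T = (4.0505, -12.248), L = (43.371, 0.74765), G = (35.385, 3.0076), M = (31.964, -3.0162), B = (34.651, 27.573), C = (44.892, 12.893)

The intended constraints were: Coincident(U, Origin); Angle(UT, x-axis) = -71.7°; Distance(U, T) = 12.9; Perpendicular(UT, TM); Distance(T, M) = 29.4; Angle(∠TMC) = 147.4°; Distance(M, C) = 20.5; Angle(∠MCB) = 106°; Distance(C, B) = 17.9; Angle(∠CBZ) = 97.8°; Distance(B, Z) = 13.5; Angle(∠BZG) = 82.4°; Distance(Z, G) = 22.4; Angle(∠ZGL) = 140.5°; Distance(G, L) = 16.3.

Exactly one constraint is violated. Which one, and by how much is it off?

Distance(G, L) = 16.3 — off by 8.00.

U = (0.00, 0.00) ✓; UT at -71.70° ✓; |UT| = 12.90 ✓; ∠(UT, TM) = 90.00° ✓; |TM| = 29.40 ✓; ∠TMC = 147.4° ✓; |MC| = 20.50 ✓; ∠MCB = 106.0° ✓; |CB| = 17.90 ✓; ∠CBZ = 97.80° ✓; |BZ| = 13.50 ✓; ∠BZG = 82.40° ✓; |ZG| = 22.40 ✓; ∠ZGL = 140.5° ✓; |GL| = 8.300 ✗.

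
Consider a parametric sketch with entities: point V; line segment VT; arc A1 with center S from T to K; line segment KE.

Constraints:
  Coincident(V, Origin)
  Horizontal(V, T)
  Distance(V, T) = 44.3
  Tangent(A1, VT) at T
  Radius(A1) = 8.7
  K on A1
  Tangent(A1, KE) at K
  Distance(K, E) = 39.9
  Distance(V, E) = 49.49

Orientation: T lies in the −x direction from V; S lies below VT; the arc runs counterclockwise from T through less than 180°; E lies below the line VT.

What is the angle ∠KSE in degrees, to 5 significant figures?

77.699°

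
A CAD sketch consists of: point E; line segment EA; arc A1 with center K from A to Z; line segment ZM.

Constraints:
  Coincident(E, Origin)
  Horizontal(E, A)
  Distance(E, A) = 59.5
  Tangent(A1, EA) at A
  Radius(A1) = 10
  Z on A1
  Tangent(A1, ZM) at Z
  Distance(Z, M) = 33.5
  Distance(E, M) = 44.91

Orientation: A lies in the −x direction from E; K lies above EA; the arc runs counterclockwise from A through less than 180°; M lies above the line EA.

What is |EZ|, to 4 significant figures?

51.52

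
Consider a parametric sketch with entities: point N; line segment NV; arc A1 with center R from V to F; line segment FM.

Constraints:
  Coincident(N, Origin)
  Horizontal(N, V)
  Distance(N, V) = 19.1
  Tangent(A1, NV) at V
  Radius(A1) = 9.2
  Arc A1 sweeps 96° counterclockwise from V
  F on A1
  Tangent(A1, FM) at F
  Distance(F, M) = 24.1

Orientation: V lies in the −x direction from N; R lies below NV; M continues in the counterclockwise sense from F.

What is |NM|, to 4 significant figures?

42.74

N is at the origin; N and V share the same y with |NV| = 19.1 and V on the −x side, so V = (-19.10, 0.000). A1 meets NV tangentially, so RV is at right angles to NV, so R = V + (0, -9.2) = (-19.10, -9.200). On A1, V sits at bearing 90° from R; a 96° counterclockwise sweep puts F at bearing 186°, so F = R + 9.2·(cos 186°, sin 186°) = (-28.25, -10.16). Since A1 is tangent to FM there, RF ⟂ FM, so FM runs along (−sin 186°, cos 186°); with |FM| = 24.1, M = (-25.73, -34.13). Then |NM| = |M − N| = 42.74.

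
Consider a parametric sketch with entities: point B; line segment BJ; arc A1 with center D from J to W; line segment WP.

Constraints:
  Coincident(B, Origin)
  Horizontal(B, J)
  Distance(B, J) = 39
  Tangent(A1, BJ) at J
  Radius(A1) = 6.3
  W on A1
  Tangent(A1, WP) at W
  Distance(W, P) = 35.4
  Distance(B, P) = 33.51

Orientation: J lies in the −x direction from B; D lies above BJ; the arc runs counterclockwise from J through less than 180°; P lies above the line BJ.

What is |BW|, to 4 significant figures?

34.04

B is at the origin; BJ is horizontal with |BJ| = 39.0 and J on the −x side, so J = (-39.00, 0.000). Since A1 is tangent to BJ there, DJ ⟂ BJ, so D = J + (0, 6.3) = (-39.00, 6.300). Since DW ⟂ WP (tangency), |DP| = √(6.3² + 35.4²) = 35.96 regardless of where W sits on A1. So P lies on both circle(B, 33.51) and circle(D, 35.96); the above-BJ intersection is P = (-12.83, 30.96). W is the foot of the tangent from P: W = (-33.94, 2.542).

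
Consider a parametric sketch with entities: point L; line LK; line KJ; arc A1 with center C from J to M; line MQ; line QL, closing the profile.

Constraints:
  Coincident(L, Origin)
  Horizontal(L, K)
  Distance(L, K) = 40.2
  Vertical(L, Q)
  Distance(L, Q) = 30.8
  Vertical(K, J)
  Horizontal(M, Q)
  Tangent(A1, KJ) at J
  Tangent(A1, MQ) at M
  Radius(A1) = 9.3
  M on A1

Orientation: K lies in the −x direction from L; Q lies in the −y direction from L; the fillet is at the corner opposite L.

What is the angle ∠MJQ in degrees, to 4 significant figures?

31.97°

The virtual corner opposite L is at (-40.20, -30.80). A1 meets KJ tangentially, so CJ is at right angles to KJ and since A1 is tangent to MQ there, CM ⟂ MQ, with radius 9.3, so the center C sits 9.3 in from both sides at C = (-30.90, -21.50). That places the tangent points at J = (-40.20, -21.50) on KJ and M = (-30.90, -30.80) on MQ. Then cos ∠MJQ = JM·JQ / (|JM||JQ|), giving 31.97°.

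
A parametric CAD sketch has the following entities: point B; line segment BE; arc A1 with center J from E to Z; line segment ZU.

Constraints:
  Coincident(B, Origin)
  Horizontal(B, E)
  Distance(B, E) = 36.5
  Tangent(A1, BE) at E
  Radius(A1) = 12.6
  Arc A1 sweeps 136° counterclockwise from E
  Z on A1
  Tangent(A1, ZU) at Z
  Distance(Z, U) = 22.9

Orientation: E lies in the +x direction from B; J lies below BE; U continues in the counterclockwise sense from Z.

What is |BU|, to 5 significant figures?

58.026

B is at the origin; BE is horizontal with |BE| = 36.5 and E on the +x side, so E = (36.500, 0.0000). A1 meets BE tangentially, so JE is at right angles to BE, so J = E + (0, -12.6) = (36.500, -12.600). On A1, E sits at bearing 90° from J; a 136° counterclockwise sweep puts Z at bearing 226°, so Z = J + 12.6·(cos 226°, sin 226°) = (27.747, -21.664). A1 meets ZU tangentially, so JZ is at right angles to ZU, so ZU runs along (−sin 226°, cos 226°); with |ZU| = 22.9, U = (44.220, -37.571). Then |BU| = |U − B| = 58.026.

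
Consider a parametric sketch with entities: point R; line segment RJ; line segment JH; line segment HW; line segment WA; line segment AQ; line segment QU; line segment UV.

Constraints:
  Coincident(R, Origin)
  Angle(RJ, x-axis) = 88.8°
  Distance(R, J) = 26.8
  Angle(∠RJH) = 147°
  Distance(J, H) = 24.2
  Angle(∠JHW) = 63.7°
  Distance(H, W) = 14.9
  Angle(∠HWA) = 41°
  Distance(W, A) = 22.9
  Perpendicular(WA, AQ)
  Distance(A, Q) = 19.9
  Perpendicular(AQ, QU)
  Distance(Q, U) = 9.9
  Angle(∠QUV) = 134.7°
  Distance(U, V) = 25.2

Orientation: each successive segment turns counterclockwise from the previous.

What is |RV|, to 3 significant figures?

43.3

AQ ⟂ QU, so QU runs at -163°; with |QU| = 9.9, U = (-13.5, 57.6). ∠QUV = 134.7° gives UV at -118° from the x-axis; with |UV| = 25.2, V = (-25.2, 35.2). Then |RV| = |V − R| = 43.3.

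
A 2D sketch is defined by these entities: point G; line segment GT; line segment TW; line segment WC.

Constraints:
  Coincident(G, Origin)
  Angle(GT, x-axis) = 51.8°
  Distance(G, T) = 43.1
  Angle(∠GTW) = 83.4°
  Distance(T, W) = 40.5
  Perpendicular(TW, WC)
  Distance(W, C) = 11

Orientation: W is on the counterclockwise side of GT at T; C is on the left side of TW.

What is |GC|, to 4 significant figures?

47.70

G is at the origin; GT runs at 51.8° with length 43.1, so T = 43.1·(cos 51.8°, sin 51.8°) = (26.65, 33.87). ∠GTW = 83.4°, so TW runs at 51.8° + (180° − 83.4°) = 148.4° from the x-axis; with |TW| = 40.5, W = T + 40.5·(cos 148.4°, sin 148.4°) = (-7.842, 55.09). TW is perpendicular to WC; with |WC| = 11.0 on the left of TW, C = W + 11.0·(-0.5240, -0.8517) = (-13.61, 45.72). Then |GC| = |C − G| = 47.70.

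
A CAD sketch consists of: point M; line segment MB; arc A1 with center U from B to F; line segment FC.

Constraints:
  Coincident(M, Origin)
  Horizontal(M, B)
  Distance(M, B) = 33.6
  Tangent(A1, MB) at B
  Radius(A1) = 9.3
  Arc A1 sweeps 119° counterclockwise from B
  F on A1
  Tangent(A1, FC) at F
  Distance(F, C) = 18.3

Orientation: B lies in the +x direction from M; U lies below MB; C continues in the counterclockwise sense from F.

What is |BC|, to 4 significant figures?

29.82

M is at the origin; M and B share the same y with |MB| = 33.6 and B on the +x side, so B = (33.60, 0.000). Since A1 is tangent to MB there, UB ⟂ MB, so U = B + (0, -9.3) = (33.60, -9.300). On A1, B sits at bearing 90° from U; a 119° counterclockwise sweep puts F at bearing 209°, so F = U + 9.3·(cos 209°, sin 209°) = (25.47, -13.81). The tangent condition forces UF to be normal to FC, so FC runs along (−sin 209°, cos 209°); with |FC| = 18.3, C = (34.34, -29.81). Then |BC| = |C − B| = 29.82.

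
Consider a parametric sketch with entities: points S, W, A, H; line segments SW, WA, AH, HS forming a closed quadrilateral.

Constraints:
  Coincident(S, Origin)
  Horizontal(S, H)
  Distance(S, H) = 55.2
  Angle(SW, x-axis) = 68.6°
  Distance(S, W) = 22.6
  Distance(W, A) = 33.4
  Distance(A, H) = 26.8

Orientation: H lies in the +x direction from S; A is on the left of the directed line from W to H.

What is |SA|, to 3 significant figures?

47.6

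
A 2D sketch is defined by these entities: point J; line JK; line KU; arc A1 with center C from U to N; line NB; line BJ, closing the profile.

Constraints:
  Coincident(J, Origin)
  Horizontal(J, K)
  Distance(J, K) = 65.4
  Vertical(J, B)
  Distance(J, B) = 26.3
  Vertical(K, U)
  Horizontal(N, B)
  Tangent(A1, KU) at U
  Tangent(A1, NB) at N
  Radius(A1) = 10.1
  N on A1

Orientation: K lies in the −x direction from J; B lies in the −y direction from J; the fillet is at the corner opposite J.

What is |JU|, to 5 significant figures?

67.377

The virtual corner opposite J is at (-65.400, -26.300). A1 meets KU tangentially, so CU is at right angles to KU and since A1 is tangent to NB there, CN ⟂ NB, with radius 10.1, so the center C sits 10.1 in from both sides at C = (-55.300, -16.200). That places the tangent points at U = (-65.400, -16.200) on KU and N = (-55.300, -26.300) on NB. Then |JU| = |U − J| = 67.377.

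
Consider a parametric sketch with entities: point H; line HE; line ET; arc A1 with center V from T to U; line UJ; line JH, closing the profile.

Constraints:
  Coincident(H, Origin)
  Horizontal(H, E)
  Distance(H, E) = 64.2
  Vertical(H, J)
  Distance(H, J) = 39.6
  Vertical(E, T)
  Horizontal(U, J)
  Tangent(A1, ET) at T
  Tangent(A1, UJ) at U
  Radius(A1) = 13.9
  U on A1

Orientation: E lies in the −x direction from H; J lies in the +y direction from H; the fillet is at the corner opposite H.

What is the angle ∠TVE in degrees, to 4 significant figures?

61.59°

The virtual corner opposite H is at (-64.20, 39.60). Tangency of A1 to ET means the radius VT is perpendicular to ET and tangency of A1 to UJ means the radius VU is perpendicular to UJ, with radius 13.9, so the center V sits 13.9 in from both sides at V = (-50.30, 25.70). That places the tangent points at T = (-64.20, 25.70) on ET and U = (-50.30, 39.60) on UJ. Then cos ∠TVE = VT·VE / (|VT||VE|), giving 61.59°.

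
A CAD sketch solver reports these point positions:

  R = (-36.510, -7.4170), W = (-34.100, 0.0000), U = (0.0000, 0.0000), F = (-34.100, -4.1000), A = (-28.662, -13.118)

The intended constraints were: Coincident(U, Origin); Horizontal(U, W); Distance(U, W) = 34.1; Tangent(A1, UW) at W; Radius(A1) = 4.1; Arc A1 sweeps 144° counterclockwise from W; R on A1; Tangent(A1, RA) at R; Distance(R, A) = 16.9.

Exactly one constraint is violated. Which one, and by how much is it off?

Distance(R, A) = 16.9 — off by 7.20.

U = (0.00, 0.00) ✓; U.y = 0.00, W.y = 0.00 ✓; |UW| = 34.10 ✓; ∠(FW, WU) = 90.00° ✓; |FW| = 4.100 ✓; bearing(F→R) − bearing(F→W) = 144.0° ✓; |FR| = 4.100 ✓; ∠(FR, RA) = 90.00° ✓; |RA| = 9.700 ✗.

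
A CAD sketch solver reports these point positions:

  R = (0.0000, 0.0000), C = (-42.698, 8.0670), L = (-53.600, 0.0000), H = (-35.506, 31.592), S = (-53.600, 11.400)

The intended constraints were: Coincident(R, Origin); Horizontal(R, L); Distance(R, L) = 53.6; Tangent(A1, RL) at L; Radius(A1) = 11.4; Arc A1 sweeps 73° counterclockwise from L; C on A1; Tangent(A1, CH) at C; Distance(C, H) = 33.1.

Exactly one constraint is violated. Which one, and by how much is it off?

Distance(C, H) = 33.1 — off by 8.50.

R = (0.00, 0.00) ✓; R.y = 0.00, L.y = 0.00 ✓; |RL| = 53.60 ✓; ∠(SL, LR) = 90.00° ✓; |SL| = 11.40 ✓; bearing(S→C) − bearing(S→L) = 73.00° ✓; |SC| = 11.40 ✓; ∠(SC, CH) = 90.00° ✓; |CH| = 24.60 ✗.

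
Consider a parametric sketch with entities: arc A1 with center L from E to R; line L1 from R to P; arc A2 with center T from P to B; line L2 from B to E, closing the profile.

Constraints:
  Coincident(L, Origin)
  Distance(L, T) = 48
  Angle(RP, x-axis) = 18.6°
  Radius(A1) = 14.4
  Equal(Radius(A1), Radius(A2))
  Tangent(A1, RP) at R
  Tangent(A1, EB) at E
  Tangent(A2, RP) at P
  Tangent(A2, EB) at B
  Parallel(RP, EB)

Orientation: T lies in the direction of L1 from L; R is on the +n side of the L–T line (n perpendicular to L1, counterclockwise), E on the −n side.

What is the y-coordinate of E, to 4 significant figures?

-13.65

The slot axis is L1's direction at 18.6°, so u = (cos 18.6°, sin 18.6°) = (0.9478, 0.3190) and n = (−sin 18.6°, cos 18.6°) = (-0.3190, 0.9478). L is at the origin and T lies 48.0 along u from L, so T = 48.0·u = (45.49, 15.31). Tangency of A1 to both parallel lines with radius 14.4 puts R and E at L ± 14.4·n: R = (-4.593, 13.65), E = (4.593, -13.65). So E.y = -13.65.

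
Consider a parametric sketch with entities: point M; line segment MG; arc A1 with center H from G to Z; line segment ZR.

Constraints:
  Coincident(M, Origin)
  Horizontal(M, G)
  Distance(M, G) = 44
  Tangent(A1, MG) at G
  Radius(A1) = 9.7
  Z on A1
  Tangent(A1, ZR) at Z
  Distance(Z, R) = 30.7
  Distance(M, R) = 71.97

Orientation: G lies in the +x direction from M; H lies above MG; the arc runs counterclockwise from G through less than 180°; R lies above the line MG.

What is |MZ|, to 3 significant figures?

53.7

Checks: |HG| = 9.700 ✓; |HZ| = 9.700 ✓; ∠(HZ, ZR) = 90.00° ✓; |ZR| = 30.70 ✓; |MR| = 71.97 ✓.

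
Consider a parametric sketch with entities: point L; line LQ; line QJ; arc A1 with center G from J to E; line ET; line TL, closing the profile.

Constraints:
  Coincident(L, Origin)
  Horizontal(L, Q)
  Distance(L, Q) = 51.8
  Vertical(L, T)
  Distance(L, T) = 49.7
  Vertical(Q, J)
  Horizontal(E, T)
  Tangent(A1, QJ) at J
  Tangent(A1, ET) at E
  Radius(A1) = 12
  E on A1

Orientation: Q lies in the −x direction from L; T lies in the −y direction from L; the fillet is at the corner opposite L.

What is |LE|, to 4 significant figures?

63.67

L is at the origin; L and Q share the same y with |LQ| = 51.8 and Q on the −x side, so Q = (-51.80, 0.000). L and T share the same x with |LT| = 49.7 and T on the −y side, so T = (0.000, -49.70). The virtual corner opposite L is at (-51.80, -49.70). The tangent condition forces GJ to be normal to QJ and since A1 is tangent to ET there, GE ⟂ ET, with radius 12.0, so the center G sits 12.0 in from both sides at G = (-39.80, -37.70). That places the tangent points at J = (-51.80, -37.70) on QJ and E = (-39.80, -49.70) on ET. Then |LE| = |E − L| = 63.67.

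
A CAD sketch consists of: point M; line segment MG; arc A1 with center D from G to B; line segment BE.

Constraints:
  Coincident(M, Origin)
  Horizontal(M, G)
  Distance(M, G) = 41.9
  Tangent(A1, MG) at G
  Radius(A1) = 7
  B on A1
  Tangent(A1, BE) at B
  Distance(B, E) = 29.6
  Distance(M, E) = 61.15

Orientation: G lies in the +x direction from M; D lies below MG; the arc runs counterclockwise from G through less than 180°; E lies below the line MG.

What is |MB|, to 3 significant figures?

37.1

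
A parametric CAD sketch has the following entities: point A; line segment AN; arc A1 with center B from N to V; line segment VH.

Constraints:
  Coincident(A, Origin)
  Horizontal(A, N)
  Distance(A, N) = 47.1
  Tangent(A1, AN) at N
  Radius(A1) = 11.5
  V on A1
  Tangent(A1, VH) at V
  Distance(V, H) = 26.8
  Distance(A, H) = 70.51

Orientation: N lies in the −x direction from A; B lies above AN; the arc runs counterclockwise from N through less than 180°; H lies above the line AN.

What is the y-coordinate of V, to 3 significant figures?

20.1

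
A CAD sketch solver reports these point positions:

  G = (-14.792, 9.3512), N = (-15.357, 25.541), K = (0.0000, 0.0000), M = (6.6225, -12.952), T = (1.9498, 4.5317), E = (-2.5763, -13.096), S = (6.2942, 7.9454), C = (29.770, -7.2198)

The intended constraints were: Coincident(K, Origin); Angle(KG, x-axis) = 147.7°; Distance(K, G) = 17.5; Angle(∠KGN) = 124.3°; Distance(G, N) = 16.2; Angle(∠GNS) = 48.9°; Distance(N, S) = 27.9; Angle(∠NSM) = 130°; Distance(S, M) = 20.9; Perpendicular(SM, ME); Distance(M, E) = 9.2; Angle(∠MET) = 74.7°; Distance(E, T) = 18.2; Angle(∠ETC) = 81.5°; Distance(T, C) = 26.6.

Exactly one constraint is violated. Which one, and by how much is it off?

Distance(T, C) = 26.6 — off by 3.60.

K = (0.00, 0.00) ✓; KG at 147.7° ✓; |KG| = 17.50 ✓; ∠KGN = 124.3° ✓; |GN| = 16.20 ✓; ∠GNS = 48.90° ✓; |NS| = 27.90 ✓; ∠NSM = 130.0° ✓; |SM| = 20.90 ✓; ∠(SM, ME) = 90.00° ✓; |ME| = 9.200 ✓; ∠MET = 74.70° ✓; |ET| = 18.20 ✓; ∠ETC = 81.50° ✓; |TC| = 30.20 ✗.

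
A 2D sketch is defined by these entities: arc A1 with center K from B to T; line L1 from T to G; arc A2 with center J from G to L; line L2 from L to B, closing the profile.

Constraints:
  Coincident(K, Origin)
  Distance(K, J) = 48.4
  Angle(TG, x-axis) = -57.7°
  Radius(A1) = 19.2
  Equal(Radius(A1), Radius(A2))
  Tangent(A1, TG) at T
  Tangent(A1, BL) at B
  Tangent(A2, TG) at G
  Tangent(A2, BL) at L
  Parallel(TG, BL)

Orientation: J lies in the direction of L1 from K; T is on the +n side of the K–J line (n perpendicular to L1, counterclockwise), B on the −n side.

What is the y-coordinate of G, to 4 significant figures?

-30.65

Tangency of A1 to both parallel lines with radius 19.2 puts T and B at K ± 19.2·n: T = (16.23, 10.26), B = (-16.23, -10.26). Equal radii place G and L the same way about J: G = J + 19.2·n = (42.09, -30.65), L = J − 19.2·n = (9.634, -51.17). So G.y = -30.65.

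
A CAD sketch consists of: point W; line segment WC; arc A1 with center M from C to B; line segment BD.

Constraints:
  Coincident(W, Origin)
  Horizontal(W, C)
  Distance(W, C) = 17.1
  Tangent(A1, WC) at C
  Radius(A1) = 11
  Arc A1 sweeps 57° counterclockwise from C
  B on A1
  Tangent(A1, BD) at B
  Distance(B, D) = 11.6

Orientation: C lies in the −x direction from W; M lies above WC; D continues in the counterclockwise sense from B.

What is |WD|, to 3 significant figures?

14.8

W is at the origin; WC is horizontal with |WC| = 17.1 and C on the −x side, so C = (-17.1, 0.00). A1 meets WC tangentially, so MC is at right angles to WC, so M = C + (0, 11) = (-17.1, 11.0). On A1, C sits at bearing -90° from M; a 57° counterclockwise sweep puts B at bearing -33°, so B = M + 11.0·(cos -33°, sin -33°) = (-7.87, 5.01). A1 meets BD tangentially, so MB is at right angles to BD, so BD runs along (−sin -33°, cos -33°); with |BD| = 11.6, D = (-1.56, 14.7). Then |WD| = |D − W| = 14.8.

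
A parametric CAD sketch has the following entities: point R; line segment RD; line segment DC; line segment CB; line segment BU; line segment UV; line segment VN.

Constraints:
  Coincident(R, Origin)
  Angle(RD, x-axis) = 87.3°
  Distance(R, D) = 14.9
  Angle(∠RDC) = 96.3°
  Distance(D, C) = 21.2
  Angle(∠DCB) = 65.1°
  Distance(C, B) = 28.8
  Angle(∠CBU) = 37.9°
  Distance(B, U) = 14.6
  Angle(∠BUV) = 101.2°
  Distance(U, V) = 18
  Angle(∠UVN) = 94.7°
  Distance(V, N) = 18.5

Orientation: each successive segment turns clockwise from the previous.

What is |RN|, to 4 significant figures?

33.31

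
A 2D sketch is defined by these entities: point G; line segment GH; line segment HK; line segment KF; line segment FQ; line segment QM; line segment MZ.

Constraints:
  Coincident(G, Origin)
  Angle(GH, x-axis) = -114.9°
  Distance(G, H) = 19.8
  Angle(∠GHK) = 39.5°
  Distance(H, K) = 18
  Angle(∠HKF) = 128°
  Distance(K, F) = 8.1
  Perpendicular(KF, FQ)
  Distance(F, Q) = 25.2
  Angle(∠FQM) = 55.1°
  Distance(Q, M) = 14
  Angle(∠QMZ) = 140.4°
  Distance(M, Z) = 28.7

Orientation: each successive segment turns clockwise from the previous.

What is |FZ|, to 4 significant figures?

21.83

G is at the origin; GH runs at -114.9° with length 19.8, so H = (-8.337, -17.96). ∠GHK = 39.5° gives HK at 104.6° from the x-axis; with |HK| = 18.0, K = (-12.87, -0.5407). ∠HKF = 128.0° gives KF at 52.60° from the x-axis; with |KF| = 8.1, F = (-7.954, 5.894). The perpendicularity gives FQ at right angles to KF, so FQ runs at -37.40°; with |FQ| = 25.2, Q = (12.07, -9.412). ∠FQM = 55.1° gives QM at -162.3° from the x-axis; with |QM| = 14.0, M = (-1.272, -13.67). ∠QMZ = 140.4° gives MZ at 158.1° from the x-axis; with |MZ| = 28.7, Z = (-27.90, -2.964). Then |FZ| = |Z − F| = 21.83.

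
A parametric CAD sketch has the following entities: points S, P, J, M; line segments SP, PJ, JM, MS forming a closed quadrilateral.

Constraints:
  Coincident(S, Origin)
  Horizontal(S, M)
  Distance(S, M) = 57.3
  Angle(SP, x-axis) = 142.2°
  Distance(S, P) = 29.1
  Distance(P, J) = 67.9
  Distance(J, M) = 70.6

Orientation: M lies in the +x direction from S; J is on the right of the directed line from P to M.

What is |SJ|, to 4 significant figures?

45.04

Checks: |PJ| = 67.90 ✓; |JM| = 70.60 ✓.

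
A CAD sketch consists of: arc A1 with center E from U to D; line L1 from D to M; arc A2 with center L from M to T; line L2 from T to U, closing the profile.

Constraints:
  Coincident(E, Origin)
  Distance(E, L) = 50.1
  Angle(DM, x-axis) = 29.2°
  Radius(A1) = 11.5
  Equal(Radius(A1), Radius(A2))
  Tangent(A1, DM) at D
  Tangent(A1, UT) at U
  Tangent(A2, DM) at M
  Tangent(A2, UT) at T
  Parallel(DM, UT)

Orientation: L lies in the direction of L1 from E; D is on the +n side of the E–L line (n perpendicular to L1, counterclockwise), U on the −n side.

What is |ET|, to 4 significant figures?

51.40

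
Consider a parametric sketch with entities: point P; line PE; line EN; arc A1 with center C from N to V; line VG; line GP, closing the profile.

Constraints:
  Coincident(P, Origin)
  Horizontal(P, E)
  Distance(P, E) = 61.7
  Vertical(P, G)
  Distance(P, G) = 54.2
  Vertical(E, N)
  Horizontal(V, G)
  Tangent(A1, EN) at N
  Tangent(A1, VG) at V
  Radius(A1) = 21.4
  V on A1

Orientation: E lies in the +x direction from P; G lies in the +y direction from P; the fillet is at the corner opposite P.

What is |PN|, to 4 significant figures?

69.88

P is at the origin; P and E share the same y with |PE| = 61.7 and E on the +x side, so E = (61.70, 0.000). PG is vertical with |PG| = 54.2 and G on the +y side, so G = (0.000, 54.20). The virtual corner opposite P is at (61.70, 54.20). The tangent condition forces CN to be normal to EN and tangency of A1 to VG means the radius CV is perpendicular to VG, with radius 21.4, so the center C sits 21.4 in from both sides at C = (40.30, 32.80). That places the tangent points at N = (61.70, 32.80) on EN and V = (40.30, 54.20) on VG. Then |PN| = |N − P| = 69.88.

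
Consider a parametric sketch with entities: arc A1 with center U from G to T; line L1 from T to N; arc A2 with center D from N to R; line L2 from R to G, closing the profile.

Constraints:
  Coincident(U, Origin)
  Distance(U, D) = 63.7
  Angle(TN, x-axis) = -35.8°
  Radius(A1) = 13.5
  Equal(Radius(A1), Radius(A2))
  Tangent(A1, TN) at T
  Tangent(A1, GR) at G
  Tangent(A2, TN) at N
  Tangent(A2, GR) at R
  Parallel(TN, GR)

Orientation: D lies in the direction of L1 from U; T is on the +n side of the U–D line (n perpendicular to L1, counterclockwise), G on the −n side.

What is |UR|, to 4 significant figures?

65.11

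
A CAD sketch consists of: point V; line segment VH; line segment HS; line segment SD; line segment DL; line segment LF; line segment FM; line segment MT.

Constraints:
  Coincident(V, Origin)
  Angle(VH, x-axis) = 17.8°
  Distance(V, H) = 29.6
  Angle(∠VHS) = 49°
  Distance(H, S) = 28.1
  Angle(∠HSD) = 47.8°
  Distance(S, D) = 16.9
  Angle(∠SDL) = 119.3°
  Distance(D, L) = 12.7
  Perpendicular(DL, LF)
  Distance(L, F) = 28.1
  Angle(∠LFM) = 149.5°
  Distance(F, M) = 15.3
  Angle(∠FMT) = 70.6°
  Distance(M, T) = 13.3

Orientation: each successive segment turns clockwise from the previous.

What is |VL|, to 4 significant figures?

19.66

∠HSD = 47.8° gives SD at 114.6° from the x-axis; with |SD| = 16.9, D = (10.08, -1.413). ∠SDL = 119.3° gives DL at 53.90° from the x-axis; with |DL| = 12.7, L = (17.56, 8.848). Then |VL| = |L − V| = 19.66.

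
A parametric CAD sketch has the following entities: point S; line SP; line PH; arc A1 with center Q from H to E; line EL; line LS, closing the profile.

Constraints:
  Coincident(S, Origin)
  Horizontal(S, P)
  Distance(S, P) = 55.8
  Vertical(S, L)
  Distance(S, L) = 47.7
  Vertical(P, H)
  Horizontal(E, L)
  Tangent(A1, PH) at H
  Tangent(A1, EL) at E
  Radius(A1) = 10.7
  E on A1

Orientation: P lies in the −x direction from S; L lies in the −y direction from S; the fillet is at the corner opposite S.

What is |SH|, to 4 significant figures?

66.95

S is at the origin; S and P share the same y with |SP| = 55.8 and P on the −x side, so P = (-55.80, 0.000). SL is vertical with |SL| = 47.7 and L on the −y side, so L = (0.000, -47.70). The virtual corner opposite S is at (-55.80, -47.70). The tangent condition forces QH to be normal to PH and the tangent condition forces QE to be normal to EL, with radius 10.7, so the center Q sits 10.7 in from both sides at Q = (-45.10, -37.00). That places the tangent points at H = (-55.80, -37.00) on PH and E = (-45.10, -47.70) on EL. Then |SH| = |H − S| = 66.95.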